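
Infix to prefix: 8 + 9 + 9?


left-to-right (same/higher precedence on left): tree is (+ (+ 8 9) 9)
Prefix: + + 8 9 9


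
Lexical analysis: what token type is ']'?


Pattern: delimiter/punctuation
Type: PUNCTUATION


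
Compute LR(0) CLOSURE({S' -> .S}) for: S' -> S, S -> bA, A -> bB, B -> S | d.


Start: S' -> .S
For each item with dot before a nonterminal B, add B -> .γ for every B-production
Closure: [S' -> .S, S -> .bA]


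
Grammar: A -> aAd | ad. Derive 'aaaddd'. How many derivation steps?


Derivation: A => aAd => aaAdd => aaaddd
Steps: 3


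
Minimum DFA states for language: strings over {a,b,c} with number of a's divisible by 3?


Track (count of a) mod 3: states 0..2, accept at 0
Minimal DFA: 3 states


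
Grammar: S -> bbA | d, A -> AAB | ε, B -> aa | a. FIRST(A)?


Per alternative of A: FIRST(AAB) = {a}; FIRST(ε) = {ε}
FIRST(A) = {a, ε}


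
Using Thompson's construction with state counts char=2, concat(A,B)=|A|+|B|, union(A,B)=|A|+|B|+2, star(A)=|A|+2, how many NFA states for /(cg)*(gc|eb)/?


Syntax tree has 6 char leaf(s), 1 union(s), 1 star(s)
chars contribute 6×2 = 12; each union adds +2; each star adds +2
Total: 12 + 2 + 2 = 16 states


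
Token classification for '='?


Pattern: operator symbol
Type: OPERATOR


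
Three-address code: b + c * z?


Break into single-operator statements:
t1 = c * z
t2 = b + t1


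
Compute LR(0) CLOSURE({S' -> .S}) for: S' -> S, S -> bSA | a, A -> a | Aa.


Start: S' -> .S
For each item with dot before a nonterminal B, add B -> .γ for every B-production
Closure: [S' -> .S, S -> .bSA, S -> .a]


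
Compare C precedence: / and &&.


'/' is multiplicative (level 10); '&&' is logical AND (level 2)
Higher level binds tighter
'/' has higher precedence than '&&'


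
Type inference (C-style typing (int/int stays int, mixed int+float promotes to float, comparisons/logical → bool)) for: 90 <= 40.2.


Operand types: int <= float
Rule: comparison yields bool
Result type: bool


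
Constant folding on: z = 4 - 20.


4 - 20 = -16 at compile time
Optimized: z = -16


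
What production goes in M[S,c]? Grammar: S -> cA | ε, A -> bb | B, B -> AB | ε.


For [S, c]: 'c' ∈ FIRST(cA)
Entry: S -> cA


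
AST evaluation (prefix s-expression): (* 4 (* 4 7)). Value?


Evaluate inner: (* 4 7) = 28
Evaluate root: (* 4 28) = 112
Result: 112


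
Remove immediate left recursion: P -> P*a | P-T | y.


Left-recursive alternatives: P*a, P-T; non-recursive: y
Introduce P': P -> yP', P' -> *aP' | -TP' | ε


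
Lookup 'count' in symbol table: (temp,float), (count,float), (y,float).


Lookup 'count' → type float


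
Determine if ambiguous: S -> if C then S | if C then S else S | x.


dangling else: 'if C then if C then x else x' parses two ways
Ambiguous


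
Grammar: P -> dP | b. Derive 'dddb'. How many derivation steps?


Derivation: P => dP => ddP => dddP => dddb
Steps: 4


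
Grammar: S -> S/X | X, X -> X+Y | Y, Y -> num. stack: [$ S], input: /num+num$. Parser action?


shift '/' to continue S -> S/X
Action: shift


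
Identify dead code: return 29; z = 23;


statement follows a return and is unreachable
Dead: 'z = 23'


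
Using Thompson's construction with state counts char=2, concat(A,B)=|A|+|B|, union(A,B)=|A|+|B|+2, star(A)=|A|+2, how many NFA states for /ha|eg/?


Syntax tree has 4 char leaf(s), 1 union(s), 0 star(s)
chars contribute 4×2 = 8; each union adds +2; each star adds +2
Total: 8 + 2 + 0 = 10 states


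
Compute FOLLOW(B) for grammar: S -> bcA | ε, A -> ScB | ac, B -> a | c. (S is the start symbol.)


$ ∈ FOLLOW(S). For each A -> αBβ: add FIRST(β)\{ε} to FOLLOW(B); if β nullable, add FOLLOW(A).
FOLLOW(B) = {$, c}


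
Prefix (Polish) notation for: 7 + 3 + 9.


left-to-right (same/higher precedence on left): tree is (+ (+ 7 3) 9)
Prefix: + + 7 3 9


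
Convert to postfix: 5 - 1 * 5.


* has higher precedence, evaluate 1*5 first
Postfix: 5 1 5 * -


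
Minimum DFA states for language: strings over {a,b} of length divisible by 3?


Track length mod 3: states 0..2, accept at 0
Minimal DFA: 3 states


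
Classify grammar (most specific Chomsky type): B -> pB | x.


Right-linear: every RHS is a terminal or a terminal followed by one nonterminal
Classification: Type 3 (Regular)


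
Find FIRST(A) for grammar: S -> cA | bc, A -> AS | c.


Per alternative of A: FIRST(AS) = {c}; FIRST(c) = {c}
FIRST(A) = {c}


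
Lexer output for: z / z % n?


Scan left to right, longest-match per lexeme
Tokens: ID(z), OP(/), ID(z), OP(%), ID(n)


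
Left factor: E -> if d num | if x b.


Common prefix: 'if'
Factored: E -> if E', E' -> d num | x b


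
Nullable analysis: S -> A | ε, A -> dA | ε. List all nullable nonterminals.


A nonterminal is nullable iff some alternative derives ε (directly, or every symbol in it is nullable)
Nullable: {A, S}


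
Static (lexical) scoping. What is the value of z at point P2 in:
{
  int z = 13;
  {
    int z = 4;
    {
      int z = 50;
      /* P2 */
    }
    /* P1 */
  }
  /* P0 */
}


z declared in the same block as P2
z = 50


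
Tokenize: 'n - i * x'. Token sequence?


Scan left to right, longest-match per lexeme
Tokens: ID(n), OP(-), ID(i), OP(*), ID(x)


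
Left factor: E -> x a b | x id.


Common prefix: 'x'
Factored: E -> x E', E' -> a b | id


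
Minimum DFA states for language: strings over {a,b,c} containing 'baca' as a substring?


KMP-style automaton: 4 progress states + 1 absorbing accept = 5
Minimal DFA: 5 states


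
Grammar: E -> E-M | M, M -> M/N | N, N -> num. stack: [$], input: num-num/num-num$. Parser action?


no handle on stack; shift 'num'
Action: shift


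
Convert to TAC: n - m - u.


Break into single-operator statements:
t1 = n - m
t2 = t1 - u


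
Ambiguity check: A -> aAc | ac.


balanced a^n…c^n: each string has a unique parse
Unambiguous


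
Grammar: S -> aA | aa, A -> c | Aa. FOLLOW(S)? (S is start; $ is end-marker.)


$ ∈ FOLLOW(S). For each A -> αBβ: add FIRST(β)\{ε} to FOLLOW(B); if β nullable, add FOLLOW(A).
FOLLOW(S) = {$}


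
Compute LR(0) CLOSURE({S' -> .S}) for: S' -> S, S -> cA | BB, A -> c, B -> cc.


Start: S' -> .S
For each item with dot before a nonterminal B, add B -> .γ for every B-production
Closure: [S' -> .S, S -> .cA, S -> .BB, B -> .cc]


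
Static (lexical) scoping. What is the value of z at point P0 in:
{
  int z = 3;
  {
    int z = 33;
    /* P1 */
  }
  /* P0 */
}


z declared in the same block as P0
z = 3


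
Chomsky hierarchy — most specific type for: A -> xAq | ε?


Single nonterminal LHS, but x^n q^n is not regular
Classification: Type 2 (Context-Free)


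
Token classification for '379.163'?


Pattern: digits with a decimal point
Type: FLOAT_LITERAL


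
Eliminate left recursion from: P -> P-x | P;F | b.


Left-recursive alternatives: P-x, P;F; non-recursive: b
Introduce P': P -> bP', P' -> -xP' | ;FP' | ε


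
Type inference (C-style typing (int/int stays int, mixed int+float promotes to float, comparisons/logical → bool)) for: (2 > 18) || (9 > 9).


Operand types: bool || bool
Rule: logical operators take bool operands and yield bool
Result type: bool


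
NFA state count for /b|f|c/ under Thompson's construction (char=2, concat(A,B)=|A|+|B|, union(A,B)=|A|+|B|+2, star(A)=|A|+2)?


Syntax tree has 3 char leaf(s), 2 union(s), 0 star(s)
chars contribute 3×2 = 6; each union adds +2; each star adds +2
Total: 6 + 4 + 0 = 10 states


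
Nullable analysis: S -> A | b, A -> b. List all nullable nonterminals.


A nonterminal is nullable iff some alternative derives ε (directly, or every symbol in it is nullable)
Nullable: {}


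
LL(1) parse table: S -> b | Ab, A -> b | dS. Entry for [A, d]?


For [A, d]: 'd' ∈ FIRST(dS)
Entry: A -> dS


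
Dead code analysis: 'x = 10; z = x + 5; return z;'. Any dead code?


x is read by z's definition; z is returned
No dead code


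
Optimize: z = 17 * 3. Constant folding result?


17 * 3 = 51 at compile time
Optimized: z = 51


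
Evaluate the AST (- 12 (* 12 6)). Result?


Evaluate inner: (* 12 6) = 72
Evaluate root: (- 12 72) = -60
Result: -60


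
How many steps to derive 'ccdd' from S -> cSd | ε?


Derivation: S => cSd => ccSdd => ccdd
Steps: 3


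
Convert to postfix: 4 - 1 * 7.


* has higher precedence, evaluate 1*7 first
Postfix: 4 1 7 * -


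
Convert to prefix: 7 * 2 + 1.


left-to-right (same/higher precedence on left): tree is (+ (* 7 2) 1)
Prefix: + * 7 2 1


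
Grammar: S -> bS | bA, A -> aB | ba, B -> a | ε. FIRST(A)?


Per alternative of A: FIRST(aB) = {a}; FIRST(ba) = {b}
FIRST(A) = {a, b}


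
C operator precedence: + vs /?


'/' is multiplicative (level 10); '+' is additive (level 9)
Higher level binds tighter
'/' has higher precedence than '+'


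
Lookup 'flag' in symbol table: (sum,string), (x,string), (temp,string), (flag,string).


Lookup 'flag' → type string


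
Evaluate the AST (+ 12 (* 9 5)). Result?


Evaluate inner: (* 9 5) = 45
Evaluate root: (+ 12 45) = 57
Result: 57


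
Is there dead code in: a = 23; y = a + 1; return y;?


a is read by y's definition; y is returned
No dead code


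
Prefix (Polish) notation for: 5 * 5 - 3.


left-to-right (same/higher precedence on left): tree is (- (* 5 5) 3)
Prefix: - * 5 5 3


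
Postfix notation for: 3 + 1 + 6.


Left to right (same or higher precedence on left)
Postfix: 3 1 + 6 +


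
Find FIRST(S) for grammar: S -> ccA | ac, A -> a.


Per alternative of S: FIRST(ccA) = {c}; FIRST(ac) = {a}
FIRST(S) = {a, c}


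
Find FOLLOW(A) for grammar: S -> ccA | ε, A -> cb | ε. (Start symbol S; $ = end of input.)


$ ∈ FOLLOW(S). For each A -> αBβ: add FIRST(β)\{ε} to FOLLOW(B); if β nullable, add FOLLOW(A).
FOLLOW(A) = {$}


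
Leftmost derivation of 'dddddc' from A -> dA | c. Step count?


Derivation: A => dA => ddA => dddA => ddddA => dddddA => dddddc
Steps: 6


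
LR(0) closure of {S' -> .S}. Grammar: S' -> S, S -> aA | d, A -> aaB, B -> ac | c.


Start: S' -> .S
For each item with dot before a nonterminal B, add B -> .γ for every B-production
Closure: [S' -> .S, S -> .aA, S -> .d]


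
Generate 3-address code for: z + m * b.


Break into single-operator statements:
t1 = m * b
t2 = z + t1


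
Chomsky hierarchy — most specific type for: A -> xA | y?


Right-linear: every RHS is a terminal or a terminal followed by one nonterminal
Classification: Type 3 (Regular)


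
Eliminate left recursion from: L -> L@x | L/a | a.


Left-recursive alternatives: L@x, L/a; non-recursive: a
Introduce L': L -> aL', L' -> @xL' | /aL' | ε


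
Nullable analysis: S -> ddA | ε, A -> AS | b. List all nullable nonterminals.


A nonterminal is nullable iff some alternative derives ε (directly, or every symbol in it is nullable)
Nullable: {S}


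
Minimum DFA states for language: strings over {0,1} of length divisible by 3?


Track length mod 3: states 0..2, accept at 0
Minimal DFA: 3 states


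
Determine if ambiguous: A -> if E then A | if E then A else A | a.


dangling else: 'if E then if E then a else a' parses two ways
Ambiguous


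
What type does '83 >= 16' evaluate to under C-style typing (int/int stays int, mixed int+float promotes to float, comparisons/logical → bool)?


Operand types: int >= int
Rule: comparison yields bool
Result type: bool


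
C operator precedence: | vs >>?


'>>' is shift (level 8); '|' is bitwise OR (level 3)
Higher level binds tighter
'>>' has higher precedence than '|'


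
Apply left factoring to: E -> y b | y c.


Common prefix: 'y'
Factored: E -> y E', E' -> b | c


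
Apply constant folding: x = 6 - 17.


6 - 17 = -11 at compile time
Optimized: x = -11


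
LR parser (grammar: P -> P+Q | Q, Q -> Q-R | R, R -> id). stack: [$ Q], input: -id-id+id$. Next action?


shift '-' to continue Q -> Q-R
Action: shift


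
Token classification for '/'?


Pattern: operator symbol
Type: OPERATOR


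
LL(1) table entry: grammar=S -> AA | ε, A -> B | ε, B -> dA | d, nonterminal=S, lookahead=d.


For [S, d]: 'd' ∈ FIRST(AA)
Entry: S -> AA


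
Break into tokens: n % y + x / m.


Scan left to right, longest-match per lexeme
Tokens: ID(n), OP(%), ID(y), OP(+), ID(x), OP(/), ID(m)


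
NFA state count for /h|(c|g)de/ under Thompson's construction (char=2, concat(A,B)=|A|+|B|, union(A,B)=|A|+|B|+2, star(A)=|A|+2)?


Syntax tree has 5 char leaf(s), 2 union(s), 0 star(s)
chars contribute 5×2 = 10; each union adds +2; each star adds +2
Total: 10 + 4 + 0 = 14 states


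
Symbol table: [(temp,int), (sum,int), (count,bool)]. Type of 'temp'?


Lookup 'temp' → type int


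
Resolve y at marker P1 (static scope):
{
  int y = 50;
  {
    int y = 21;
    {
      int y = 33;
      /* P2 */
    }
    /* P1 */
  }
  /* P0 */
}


y declared in the same block as P1
y = 21


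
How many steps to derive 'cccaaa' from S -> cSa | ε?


Derivation: S => cSa => ccSaa => cccSaaa => cccaaa
Steps: 4


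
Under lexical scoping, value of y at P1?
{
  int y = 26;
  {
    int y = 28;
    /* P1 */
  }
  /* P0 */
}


y declared in the same block as P1
y = 28


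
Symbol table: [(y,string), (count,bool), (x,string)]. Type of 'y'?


Lookup 'y' → type string


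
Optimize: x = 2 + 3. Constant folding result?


2 + 3 = 5 at compile time
Optimized: x = 5


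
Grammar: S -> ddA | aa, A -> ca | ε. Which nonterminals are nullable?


A nonterminal is nullable iff some alternative derives ε (directly, or every symbol in it is nullable)
Nullable: {A}


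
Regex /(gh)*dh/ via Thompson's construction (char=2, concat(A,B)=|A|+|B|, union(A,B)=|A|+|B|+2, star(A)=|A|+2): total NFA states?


Syntax tree has 4 char leaf(s), 0 union(s), 1 star(s)
chars contribute 4×2 = 8; each union adds +2; each star adds +2
Total: 8 + 0 + 2 = 10 states


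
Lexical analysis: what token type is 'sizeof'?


Pattern: reserved word
Type: KEYWORD


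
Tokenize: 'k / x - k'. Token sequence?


Scan left to right, longest-match per lexeme
Tokens: ID(k), OP(/), ID(x), OP(-), ID(k)


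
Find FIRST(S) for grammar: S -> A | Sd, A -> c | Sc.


Per alternative of S: FIRST(A) = {c}; FIRST(Sd) = {c}
FIRST(S) = {c}


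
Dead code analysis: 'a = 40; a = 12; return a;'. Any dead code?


first assignment to a is overwritten before any read
Dead: 'a = 40'


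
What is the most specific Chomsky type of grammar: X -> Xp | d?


Left-linear: every RHS is a terminal or one nonterminal followed by a terminal
Classification: Type 3 (Regular)


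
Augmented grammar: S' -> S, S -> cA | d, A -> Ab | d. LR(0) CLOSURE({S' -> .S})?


Start: S' -> .S
For each item with dot before a nonterminal B, add B -> .γ for every B-production
Closure: [S' -> .S, S -> .cA, S -> .d]


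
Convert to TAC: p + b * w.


Break into single-operator statements:
t1 = b * w
t2 = p + t1


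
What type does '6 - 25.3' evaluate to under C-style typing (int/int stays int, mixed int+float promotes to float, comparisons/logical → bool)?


Operand types: int - float
Rule: mixed int/float promotes to float; int/int stays int
Result type: float


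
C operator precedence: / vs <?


'/' is multiplicative (level 10); '<' is relational (level 7)
Higher level binds tighter
'/' has higher precedence than '<'


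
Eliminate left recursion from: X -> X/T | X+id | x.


Left-recursive alternatives: X/T, X+id; non-recursive: x
Introduce X': X -> xX', X' -> /TX' | +idX' | ε


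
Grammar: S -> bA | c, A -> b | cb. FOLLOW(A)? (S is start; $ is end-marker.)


$ ∈ FOLLOW(S). For each A -> αBβ: add FIRST(β)\{ε} to FOLLOW(B); if β nullable, add FOLLOW(A).
FOLLOW(A) = {$}


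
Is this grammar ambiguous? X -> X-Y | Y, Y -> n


precedence layered via separate nonterminal Y: deterministic
Unambiguous


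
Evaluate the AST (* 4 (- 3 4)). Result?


Evaluate inner: (- 3 4) = -1
Evaluate root: (* 4 -1) = -4
Result: -4


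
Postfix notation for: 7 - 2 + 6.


Left to right (same or higher precedence on left)
Postfix: 7 2 - 6 +


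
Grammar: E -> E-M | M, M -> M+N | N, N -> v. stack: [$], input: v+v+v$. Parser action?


no handle on stack; shift 'v'
Action: shift


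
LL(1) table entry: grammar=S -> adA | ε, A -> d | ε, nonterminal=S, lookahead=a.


For [S, a]: 'a' ∈ FIRST(adA)
Entry: S -> adA


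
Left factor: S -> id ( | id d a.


Common prefix: 'id'
Factored: S -> id S', S' -> ( | d a


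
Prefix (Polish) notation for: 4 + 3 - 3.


left-to-right (same/higher precedence on left): tree is (- (+ 4 3) 3)
Prefix: - + 4 3 3


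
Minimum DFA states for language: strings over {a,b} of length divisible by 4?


Track length mod 4: states 0..3, accept at 0
Minimal DFA: 4 states


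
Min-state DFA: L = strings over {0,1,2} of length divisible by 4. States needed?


Track length mod 4: states 0..3, accept at 0
Minimal DFA: 4 states


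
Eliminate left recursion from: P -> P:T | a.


Left-recursive alternatives: P:T; non-recursive: a
Introduce P': P -> aP', P' -> :TP' | ε


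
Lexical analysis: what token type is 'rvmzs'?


Pattern: letter/underscore followed by alphanumerics, not a keyword
Type: IDENTIFIER


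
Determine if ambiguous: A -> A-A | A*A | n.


'n-n*n' has two parse trees (no precedence encoded between - and *)
Ambiguous


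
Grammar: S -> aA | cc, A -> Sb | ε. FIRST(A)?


Per alternative of A: FIRST(Sb) = {a, c}; FIRST(ε) = {ε}
FIRST(A) = {a, c, ε}


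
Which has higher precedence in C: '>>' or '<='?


'>>' is shift (level 8); '<=' is relational (level 7)
Higher level binds tighter
'>>' has higher precedence than '<='


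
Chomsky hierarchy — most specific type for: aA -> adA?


LHS has context (more than one symbol) and |LHS| ≤ |RHS|
Classification: Type 1 (Context-Sensitive)


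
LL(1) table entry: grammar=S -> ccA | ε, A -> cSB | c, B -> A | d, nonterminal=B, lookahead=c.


For [B, c]: 'c' ∈ FIRST(A)
Entry: B -> A


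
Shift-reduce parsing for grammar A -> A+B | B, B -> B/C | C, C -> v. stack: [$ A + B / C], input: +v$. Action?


handle 'B/C' on top
Action: reduce (B -> B/C)


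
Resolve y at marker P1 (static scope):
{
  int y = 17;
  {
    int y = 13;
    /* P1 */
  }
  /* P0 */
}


y declared in the same block as P1
y = 13


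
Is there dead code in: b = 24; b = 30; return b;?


first assignment to b is overwritten before any read
Dead: 'b = 24'


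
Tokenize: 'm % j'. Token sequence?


Scan left to right, longest-match per lexeme
Tokens: ID(m), OP(%), ID(j)


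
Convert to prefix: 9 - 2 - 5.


left-to-right (same/higher precedence on left): tree is (- (- 9 2) 5)
Prefix: - - 9 2 5


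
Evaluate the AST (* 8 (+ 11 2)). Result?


Evaluate inner: (+ 11 2) = 13
Evaluate root: (* 8 13) = 104
Result: 104


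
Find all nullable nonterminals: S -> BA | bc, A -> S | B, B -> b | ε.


A nonterminal is nullable iff some alternative derives ε (directly, or every symbol in it is nullable)
Nullable: {A, B, S}


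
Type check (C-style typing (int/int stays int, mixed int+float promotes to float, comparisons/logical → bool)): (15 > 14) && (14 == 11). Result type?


Operand types: bool && bool
Rule: logical operators take bool operands and yield bool
Result type: bool


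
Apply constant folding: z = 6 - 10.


6 - 10 = -4 at compile time
Optimized: z = -4


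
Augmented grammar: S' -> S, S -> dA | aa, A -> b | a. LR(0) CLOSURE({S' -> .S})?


Start: S' -> .S
For each item with dot before a nonterminal B, add B -> .γ for every B-production
Closure: [S' -> .S, S -> .dA, S -> .aa]


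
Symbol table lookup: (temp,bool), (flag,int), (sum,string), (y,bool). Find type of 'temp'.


Lookup 'temp' → type bool


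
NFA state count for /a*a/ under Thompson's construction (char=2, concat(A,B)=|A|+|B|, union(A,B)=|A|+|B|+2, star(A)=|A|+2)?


Syntax tree has 2 char leaf(s), 0 union(s), 1 star(s)
chars contribute 2×2 = 4; each union adds +2; each star adds +2
Total: 4 + 0 + 2 = 6 states


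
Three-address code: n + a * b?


Break into single-operator statements:
t1 = a * b
t2 = n + t1


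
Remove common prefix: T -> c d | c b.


Common prefix: 'c'
Factored: T -> c T', T' -> d | b


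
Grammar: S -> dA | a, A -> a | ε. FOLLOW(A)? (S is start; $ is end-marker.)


$ ∈ FOLLOW(S). For each A -> αBβ: add FIRST(β)\{ε} to FOLLOW(B); if β nullable, add FOLLOW(A).
FOLLOW(A) = {$}


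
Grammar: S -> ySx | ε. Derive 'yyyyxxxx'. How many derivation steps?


Derivation: S => ySx => yySxx => yyySxxx => yyyySxxxx => yyyyxxxx
Steps: 5


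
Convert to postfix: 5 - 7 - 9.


Left to right (same or higher precedence on left)
Postfix: 5 7 - 9 -


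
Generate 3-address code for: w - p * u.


Break into single-operator statements:
t1 = p * u
t2 = w - t1


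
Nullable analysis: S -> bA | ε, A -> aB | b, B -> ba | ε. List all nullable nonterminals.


A nonterminal is nullable iff some alternative derives ε (directly, or every symbol in it is nullable)
Nullable: {B, S}


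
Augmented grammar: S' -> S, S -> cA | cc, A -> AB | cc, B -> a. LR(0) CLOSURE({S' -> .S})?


Start: S' -> .S
For each item with dot before a nonterminal B, add B -> .γ for every B-production
Closure: [S' -> .S, S -> .cA, S -> .cc]


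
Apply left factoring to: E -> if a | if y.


Common prefix: 'if'
Factored: E -> if E', E' -> a | y


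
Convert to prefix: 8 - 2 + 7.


left-to-right (same/higher precedence on left): tree is (+ (- 8 2) 7)
Prefix: + - 8 2 7


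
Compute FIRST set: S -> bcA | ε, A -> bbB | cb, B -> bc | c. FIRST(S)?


Per alternative of S: FIRST(bcA) = {b}; FIRST(ε) = {ε}
FIRST(S) = {b, ε}


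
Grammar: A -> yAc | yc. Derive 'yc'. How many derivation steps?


Derivation: A => yc
Steps: 1


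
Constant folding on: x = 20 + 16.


20 + 16 = 36 at compile time
Optimized: x = 36


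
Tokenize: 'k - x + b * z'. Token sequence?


Scan left to right, longest-match per lexeme
Tokens: ID(k), OP(-), ID(x), OP(+), ID(b), OP(*), ID(z)


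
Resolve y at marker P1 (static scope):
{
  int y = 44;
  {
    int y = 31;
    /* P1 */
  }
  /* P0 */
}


y declared in the same block as P1
y = 31


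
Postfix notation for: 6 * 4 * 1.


Left to right (same or higher precedence on left)
Postfix: 6 4 * 1 *


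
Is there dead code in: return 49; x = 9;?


statement follows a return and is unreachable
Dead: 'x = 9'


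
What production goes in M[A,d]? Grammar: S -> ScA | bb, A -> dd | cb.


For [A, d]: 'd' ∈ FIRST(dd)
Entry: A -> dd


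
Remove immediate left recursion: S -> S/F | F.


Left-recursive alternatives: S/F; non-recursive: F
Introduce S': S -> FS', S' -> /FS' | ε


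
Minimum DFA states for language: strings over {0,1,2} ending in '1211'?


Track the longest suffix of input matching a prefix of '1211': 5 classes (prefixes of length 0..4)
Minimal DFA: 5 states


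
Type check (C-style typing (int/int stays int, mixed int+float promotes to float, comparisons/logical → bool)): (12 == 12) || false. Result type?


Operand types: bool || bool
Rule: logical operators take bool operands and yield bool
Result type: bool


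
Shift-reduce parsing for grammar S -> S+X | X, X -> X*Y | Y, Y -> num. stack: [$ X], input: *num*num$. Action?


shift '*' to continue X -> X*Y
Action: shift


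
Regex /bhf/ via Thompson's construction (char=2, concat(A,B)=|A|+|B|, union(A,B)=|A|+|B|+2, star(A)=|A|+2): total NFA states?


Syntax tree has 3 char leaf(s), 0 union(s), 0 star(s)
chars contribute 3×2 = 6; each union adds +2; each star adds +2
Total: 6 + 0 + 0 = 6 states


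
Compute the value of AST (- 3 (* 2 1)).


Evaluate inner: (* 2 1) = 2
Evaluate root: (- 3 2) = 1
Result: 1


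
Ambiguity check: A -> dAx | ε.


balanced d^n…x^n: each string has a unique parse
Unambiguous


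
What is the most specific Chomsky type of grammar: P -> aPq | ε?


Single nonterminal LHS, but a^n q^n is not regular
Classification: Type 2 (Context-Free)


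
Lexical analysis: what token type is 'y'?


Pattern: letter/underscore followed by alphanumerics, not a keyword
Type: IDENTIFIER


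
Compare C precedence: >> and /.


'/' is multiplicative (level 10); '>>' is shift (level 8)
Higher level binds tighter
'/' has higher precedence than '>>'


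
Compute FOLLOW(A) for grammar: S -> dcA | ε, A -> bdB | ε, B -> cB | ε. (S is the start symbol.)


$ ∈ FOLLOW(S). For each A -> αBβ: add FIRST(β)\{ε} to FOLLOW(B); if β nullable, add FOLLOW(A).
FOLLOW(A) = {$}


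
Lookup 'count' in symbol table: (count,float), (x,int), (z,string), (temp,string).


Lookup 'count' → type float


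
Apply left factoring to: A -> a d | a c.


Common prefix: 'a'
Factored: A -> a A', A' -> d | c


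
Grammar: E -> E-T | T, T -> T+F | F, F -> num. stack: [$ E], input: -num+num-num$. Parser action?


shift '-' to continue E -> E-T
Action: shift


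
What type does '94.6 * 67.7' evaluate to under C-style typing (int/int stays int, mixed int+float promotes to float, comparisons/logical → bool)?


Operand types: float * float
Rule: mixed int/float promotes to float; int/int stays int
Result type: float


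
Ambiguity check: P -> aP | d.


right-linear, alternatives start with distinct terminals 'a' vs 'd': unique leftmost derivation
Unambiguous


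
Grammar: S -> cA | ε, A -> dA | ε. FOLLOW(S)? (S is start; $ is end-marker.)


$ ∈ FOLLOW(S). For each A -> αBβ: add FIRST(β)\{ε} to FOLLOW(B); if β nullable, add FOLLOW(A).
FOLLOW(S) = {$}


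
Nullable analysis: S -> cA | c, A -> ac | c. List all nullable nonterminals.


A nonterminal is nullable iff some alternative derives ε (directly, or every symbol in it is nullable)
Nullable: {}


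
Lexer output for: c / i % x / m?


Scan left to right, longest-match per lexeme
Tokens: ID(c), OP(/), ID(i), OP(%), ID(x), OP(/), ID(m)


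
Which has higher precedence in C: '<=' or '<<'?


'<<' is shift (level 8); '<=' is relational (level 7)
Higher level binds tighter
'<<' has higher precedence than '<='


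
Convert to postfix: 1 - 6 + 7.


Left to right (same or higher precedence on left)
Postfix: 1 6 - 7 +


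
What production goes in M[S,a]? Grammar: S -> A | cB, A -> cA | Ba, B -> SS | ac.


For [S, a]: 'a' ∈ FIRST(A)
Entry: S -> A


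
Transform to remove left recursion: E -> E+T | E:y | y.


Left-recursive alternatives: E+T, E:y; non-recursive: y
Introduce E': E -> yE', E' -> +TE' | :yE' | ε


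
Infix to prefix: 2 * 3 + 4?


left-to-right (same/higher precedence on left): tree is (+ (* 2 3) 4)
Prefix: + * 2 3 4


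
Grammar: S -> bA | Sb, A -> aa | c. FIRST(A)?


Per alternative of A: FIRST(aa) = {a}; FIRST(c) = {c}
FIRST(A) = {a, c}


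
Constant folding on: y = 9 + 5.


9 + 5 = 14 at compile time
Optimized: y = 14


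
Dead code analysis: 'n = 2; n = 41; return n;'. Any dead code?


first assignment to n is overwritten before any read
Dead: 'n = 2'


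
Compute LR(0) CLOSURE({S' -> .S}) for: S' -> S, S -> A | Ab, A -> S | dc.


Start: S' -> .S
For each item with dot before a nonterminal B, add B -> .γ for every B-production
Closure: [S' -> .S, S -> .A, S -> .Ab, A -> .S, A -> .dc]


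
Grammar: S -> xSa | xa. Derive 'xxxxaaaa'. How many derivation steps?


Derivation: S => xSa => xxSaa => xxxSaaa => xxxxaaaa
Steps: 4


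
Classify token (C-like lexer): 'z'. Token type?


Pattern: letter/underscore followed by alphanumerics, not a keyword
Type: IDENTIFIER


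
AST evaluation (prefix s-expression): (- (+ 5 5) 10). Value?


Evaluate inner: (+ 5 5) = 10
Evaluate root: (- 10 10) = 0
Result: 0


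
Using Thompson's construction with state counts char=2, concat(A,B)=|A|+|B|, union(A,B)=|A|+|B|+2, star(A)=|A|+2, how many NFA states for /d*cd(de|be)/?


Syntax tree has 7 char leaf(s), 1 union(s), 1 star(s)
chars contribute 7×2 = 14; each union adds +2; each star adds +2
Total: 14 + 2 + 2 = 18 states


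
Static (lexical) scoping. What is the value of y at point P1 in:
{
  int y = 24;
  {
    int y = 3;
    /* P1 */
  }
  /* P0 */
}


y declared in the same block as P1
y = 3


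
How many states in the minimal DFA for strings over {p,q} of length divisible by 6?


Track length mod 6: states 0..5, accept at 0
Minimal DFA: 6 states


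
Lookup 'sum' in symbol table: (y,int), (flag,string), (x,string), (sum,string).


Lookup 'sum' → type string


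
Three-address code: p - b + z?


Break into single-operator statements:
t1 = p - b
t2 = t1 + z


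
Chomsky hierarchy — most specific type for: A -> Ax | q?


Left-linear: every RHS is a terminal or one nonterminal followed by a terminal
Classification: Type 3 (Regular)


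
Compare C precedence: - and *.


'*' is multiplicative (level 10); '-' is additive (level 9)
Higher level binds tighter
'*' has higher precedence than '-'


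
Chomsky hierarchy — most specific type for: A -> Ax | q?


Left-linear: every RHS is a terminal or one nonterminal followed by a terminal
Classification: Type 3 (Regular)


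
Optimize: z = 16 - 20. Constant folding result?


16 - 20 = -4 at compile time
Optimized: z = -4


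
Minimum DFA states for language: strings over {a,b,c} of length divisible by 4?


Track length mod 4: states 0..3, accept at 0
Minimal DFA: 4 states


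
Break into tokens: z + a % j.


Scan left to right, longest-match per lexeme
Tokens: ID(z), OP(+), ID(a), OP(%), ID(j)


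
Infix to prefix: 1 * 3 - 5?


left-to-right (same/higher precedence on left): tree is (- (* 1 3) 5)
Prefix: - * 1 3 5


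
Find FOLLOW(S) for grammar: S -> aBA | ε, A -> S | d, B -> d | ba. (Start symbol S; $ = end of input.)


$ ∈ FOLLOW(S). For each A -> αBβ: add FIRST(β)\{ε} to FOLLOW(B); if β nullable, add FOLLOW(A).
FOLLOW(S) = {$}


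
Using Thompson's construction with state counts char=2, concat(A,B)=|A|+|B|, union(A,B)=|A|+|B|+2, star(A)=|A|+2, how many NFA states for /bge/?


Syntax tree has 3 char leaf(s), 0 union(s), 0 star(s)
chars contribute 3×2 = 6; each union adds +2; each star adds +2
Total: 6 + 0 + 0 = 6 states


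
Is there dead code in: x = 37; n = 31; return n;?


x is assigned but never read
Dead: 'x = 37'


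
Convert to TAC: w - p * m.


Break into single-operator statements:
t1 = p * m
t2 = w - t1


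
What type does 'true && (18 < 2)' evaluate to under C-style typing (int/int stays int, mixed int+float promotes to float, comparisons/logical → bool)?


Operand types: bool && bool
Rule: logical operators take bool operands and yield bool
Result type: bool


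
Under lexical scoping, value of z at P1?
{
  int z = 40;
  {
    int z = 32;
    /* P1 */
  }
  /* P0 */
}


z declared in the same block as P1
z = 32


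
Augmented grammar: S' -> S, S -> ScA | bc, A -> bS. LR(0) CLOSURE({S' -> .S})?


Start: S' -> .S
For each item with dot before a nonterminal B, add B -> .γ for every B-production
Closure: [S' -> .S, S -> .ScA, S -> .bc]


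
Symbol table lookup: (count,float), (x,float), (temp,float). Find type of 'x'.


Lookup 'x' → type float


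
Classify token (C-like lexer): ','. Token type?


Pattern: delimiter/punctuation
Type: PUNCTUATION


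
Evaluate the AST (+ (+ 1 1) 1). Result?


Evaluate inner: (+ 1 1) = 2
Evaluate root: (+ 2 1) = 3
Result: 3


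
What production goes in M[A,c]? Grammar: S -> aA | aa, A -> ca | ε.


For [A, c]: 'c' ∈ FIRST(ca)
Entry: A -> ca


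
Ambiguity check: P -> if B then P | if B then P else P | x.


dangling else: 'if B then if B then x else x' parses two ways
Ambiguous


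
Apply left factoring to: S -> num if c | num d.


Common prefix: 'num'
Factored: S -> num S', S' -> if c | d


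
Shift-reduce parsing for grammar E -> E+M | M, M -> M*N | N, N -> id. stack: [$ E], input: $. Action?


start symbol E on stack, input exhausted
Action: accept


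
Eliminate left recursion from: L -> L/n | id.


Left-recursive alternatives: L/n; non-recursive: id
Introduce L': L -> idL', L' -> /nL' | ε


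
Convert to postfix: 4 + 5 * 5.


* has higher precedence, evaluate 5*5 first
Postfix: 4 5 5 * +


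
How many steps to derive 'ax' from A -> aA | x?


Derivation: A => aA => ax
Steps: 2


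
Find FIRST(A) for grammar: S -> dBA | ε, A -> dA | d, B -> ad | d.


Per alternative of A: FIRST(dA) = {d}; FIRST(d) = {d}
FIRST(A) = {d}


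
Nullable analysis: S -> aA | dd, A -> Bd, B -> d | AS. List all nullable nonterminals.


A nonterminal is nullable iff some alternative derives ε (directly, or every symbol in it is nullable)
Nullable: {}


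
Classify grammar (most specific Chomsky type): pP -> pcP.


LHS has context (more than one symbol) and |LHS| ≤ |RHS|
Classification: Type 1 (Context-Sensitive)


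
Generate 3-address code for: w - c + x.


Break into single-operator statements:
t1 = w - c
t2 = t1 + x


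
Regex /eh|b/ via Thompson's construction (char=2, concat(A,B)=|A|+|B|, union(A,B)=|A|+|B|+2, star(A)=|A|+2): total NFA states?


Syntax tree has 3 char leaf(s), 1 union(s), 0 star(s)
chars contribute 3×2 = 6; each union adds +2; each star adds +2
Total: 6 + 2 + 0 = 8 states


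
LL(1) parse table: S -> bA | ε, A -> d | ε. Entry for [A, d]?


For [A, d]: 'd' ∈ FIRST(d)
Entry: A -> d


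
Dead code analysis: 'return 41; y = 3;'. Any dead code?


statement follows a return and is unreachable
Dead: 'y = 3'


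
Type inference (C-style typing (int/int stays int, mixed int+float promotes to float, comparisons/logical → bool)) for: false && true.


Operand types: bool && bool
Rule: logical operators take bool operands and yield bool
Result type: bool


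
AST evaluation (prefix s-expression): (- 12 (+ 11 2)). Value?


Evaluate inner: (+ 11 2) = 13
Evaluate root: (- 12 13) = -1
Result: -1


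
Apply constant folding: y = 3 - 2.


3 - 2 = 1 at compile time
Optimized: y = 1


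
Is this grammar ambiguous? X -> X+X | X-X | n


'n+n-n' has two parse trees (no precedence encoded between + and -)
Ambiguous


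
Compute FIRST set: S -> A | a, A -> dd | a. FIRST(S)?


Per alternative of S: FIRST(A) = {a, d}; FIRST(a) = {a}
FIRST(S) = {a, d}


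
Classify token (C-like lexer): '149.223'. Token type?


Pattern: digits with a decimal point
Type: FLOAT_LITERAL


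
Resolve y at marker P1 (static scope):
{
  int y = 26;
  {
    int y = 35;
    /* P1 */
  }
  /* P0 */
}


y declared in the same block as P1
y = 35


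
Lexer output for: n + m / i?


Scan left to right, longest-match per lexeme
Tokens: ID(n), OP(+), ID(m), OP(/), ID(i)


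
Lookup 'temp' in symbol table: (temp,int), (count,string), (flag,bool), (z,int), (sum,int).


Lookup 'temp' → type int


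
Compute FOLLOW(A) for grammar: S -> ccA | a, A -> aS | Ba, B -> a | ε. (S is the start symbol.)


$ ∈ FOLLOW(S). For each A -> αBβ: add FIRST(β)\{ε} to FOLLOW(B); if β nullable, add FOLLOW(A).
FOLLOW(A) = {$}


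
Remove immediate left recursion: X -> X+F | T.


Left-recursive alternatives: X+F; non-recursive: T
Introduce X': X -> TX', X' -> +FX' | ε


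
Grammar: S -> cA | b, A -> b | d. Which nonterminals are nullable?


A nonterminal is nullable iff some alternative derives ε (directly, or every symbol in it is nullable)
Nullable: {}


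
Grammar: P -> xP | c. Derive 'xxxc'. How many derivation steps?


Derivation: P => xP => xxP => xxxP => xxxc
Steps: 4


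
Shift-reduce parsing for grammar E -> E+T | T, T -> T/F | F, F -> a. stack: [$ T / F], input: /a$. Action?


handle 'T/F' on top
Action: reduce (T -> T/F)


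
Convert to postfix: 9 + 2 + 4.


Left to right (same or higher precedence on left)
Postfix: 9 2 + 4 +


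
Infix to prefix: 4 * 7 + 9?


left-to-right (same/higher precedence on left): tree is (+ (* 4 7) 9)
Prefix: + * 4 7 9


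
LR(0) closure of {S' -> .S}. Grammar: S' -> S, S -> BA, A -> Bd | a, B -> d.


Start: S' -> .S
For each item with dot before a nonterminal B, add B -> .γ for every B-production
Closure: [S' -> .S, S -> .BA, B -> .d]


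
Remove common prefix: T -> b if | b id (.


Common prefix: 'b'
Factored: T -> b T', T' -> if | id (


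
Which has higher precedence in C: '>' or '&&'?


'>' is relational (level 7); '&&' is logical AND (level 2)
Higher level binds tighter
'>' has higher precedence than '&&'


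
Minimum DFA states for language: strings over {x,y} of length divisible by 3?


Track length mod 3: states 0..2, accept at 0
Minimal DFA: 3 states


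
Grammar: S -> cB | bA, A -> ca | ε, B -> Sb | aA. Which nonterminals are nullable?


A nonterminal is nullable iff some alternative derives ε (directly, or every symbol in it is nullable)
Nullable: {A}


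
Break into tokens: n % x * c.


Scan left to right, longest-match per lexeme
Tokens: ID(n), OP(%), ID(x), OP(*), ID(c)


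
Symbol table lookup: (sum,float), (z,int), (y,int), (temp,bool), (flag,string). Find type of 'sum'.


Lookup 'sum' → type float


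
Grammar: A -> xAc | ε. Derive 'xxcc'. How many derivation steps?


Derivation: A => xAc => xxAcc => xxcc
Steps: 3


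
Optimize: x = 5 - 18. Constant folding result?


5 - 18 = -13 at compile time
Optimized: x = -13


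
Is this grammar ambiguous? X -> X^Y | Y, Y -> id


precedence layered via separate nonterminal Y: deterministic
Unambiguous


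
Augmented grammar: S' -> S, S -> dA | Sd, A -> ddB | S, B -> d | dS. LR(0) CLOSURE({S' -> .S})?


Start: S' -> .S
For each item with dot before a nonterminal B, add B -> .γ for every B-production
Closure: [S' -> .S, S -> .dA, S -> .Sd]


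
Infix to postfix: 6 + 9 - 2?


Left to right (same or higher precedence on left)
Postfix: 6 9 + 2 -


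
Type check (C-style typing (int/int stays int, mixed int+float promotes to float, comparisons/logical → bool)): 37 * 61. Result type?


Operand types: int * int
Rule: mixed int/float promotes to float; int/int stays int
Result type: int


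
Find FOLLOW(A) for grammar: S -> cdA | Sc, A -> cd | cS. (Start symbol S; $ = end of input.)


$ ∈ FOLLOW(S). For each A -> αBβ: add FIRST(β)\{ε} to FOLLOW(B); if β nullable, add FOLLOW(A).
FOLLOW(A) = {$, c}


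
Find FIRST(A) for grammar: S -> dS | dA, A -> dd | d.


Per alternative of A: FIRST(dd) = {d}; FIRST(d) = {d}
FIRST(A) = {d}


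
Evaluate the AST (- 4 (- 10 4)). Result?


Evaluate inner: (- 10 4) = 6
Evaluate root: (- 4 6) = -2
Result: -2


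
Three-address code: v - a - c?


Break into single-operator statements:
t1 = v - a
t2 = t1 - c


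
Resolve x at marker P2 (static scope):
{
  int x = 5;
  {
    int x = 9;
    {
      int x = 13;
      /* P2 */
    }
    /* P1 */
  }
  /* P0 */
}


x declared in the same block as P2
x = 13


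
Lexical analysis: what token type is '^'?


Pattern: operator symbol
Type: OPERATOR
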